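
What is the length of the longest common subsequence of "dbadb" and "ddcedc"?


LCS of "dbadb" and "ddcedc"
DP table:
           d    d    c    e    d    c
      0    0    0    0    0    0    0
  d   0    1    1    1    1    1    1
  b   0    1    1    1    1    1    1
  a   0    1    1    1    1    1    1
  d   0    1    2    2    2    2    2
  b   0    1    2    2    2    2    2
LCS length = dp[5][6] = 2

2


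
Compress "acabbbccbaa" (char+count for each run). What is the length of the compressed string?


Input: acabbbccbaa
Runs:
  'a' x 1 => "a1"
  'c' x 1 => "c1"
  'a' x 1 => "a1"
  'b' x 3 => "b3"
  'c' x 2 => "c2"
  'b' x 1 => "b1"
  'a' x 2 => "a2"
Compressed: "a1c1a1b3c2b1a2"
Compressed length: 14

14


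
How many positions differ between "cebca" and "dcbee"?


Comparing "cebca" and "dcbee" position by position:
  Position 0: 'c' vs 'd' => DIFFER
  Position 1: 'e' vs 'c' => DIFFER
  Position 2: 'b' vs 'b' => same
  Position 3: 'c' vs 'e' => DIFFER
  Position 4: 'a' vs 'e' => DIFFER
Positions that differ: 4

4


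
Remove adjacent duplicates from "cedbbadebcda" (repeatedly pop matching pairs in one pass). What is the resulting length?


Input: cedbbadebcda
Stack-based adjacent duplicate removal:
  Read 'c': push. Stack: c
  Read 'e': push. Stack: ce
  Read 'd': push. Stack: ced
  Read 'b': push. Stack: cedb
  Read 'b': matches stack top 'b' => pop. Stack: ced
  Read 'a': push. Stack: ceda
  Read 'd': push. Stack: cedad
  Read 'e': push. Stack: cedade
  Read 'b': push. Stack: cedadeb
  Read 'c': push. Stack: cedadebc
  Read 'd': push. Stack: cedadebcd
  Read 'a': push. Stack: cedadebcda
Final stack: "cedadebcda" (length 10)

10


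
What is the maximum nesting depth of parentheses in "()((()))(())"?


Input: "()((()))(())"
Tracking depth:
  Position 0 '(': depth becomes 1
  Position 1 ')': depth becomes 0
  Position 2 '(': depth becomes 1
  Position 3 '(': depth becomes 2
  Position 4 '(': depth becomes 3
  Position 5 ')': depth becomes 2
  Position 6 ')': depth becomes 1
  Position 7 ')': depth becomes 0
  Position 8 '(': depth becomes 1
  Position 9 '(': depth becomes 2
  Position 10 ')': depth becomes 1
  Position 11 ')': depth becomes 0
Maximum depth reached: 3

3


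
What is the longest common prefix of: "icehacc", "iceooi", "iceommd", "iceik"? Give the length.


Words: icehacc, iceooi, iceommd, iceik
  Position 0: all 'i' => match
  Position 1: all 'c' => match
  Position 2: all 'e' => match
  Position 3: ('h', 'o', 'o', 'i') => mismatch, stop
LCP = "ice" (length 3)

3


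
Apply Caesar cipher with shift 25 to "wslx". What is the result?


Caesar cipher: shift "wslx" by 25
  'w' (pos 22) + 25 = pos 21 = 'v'
  's' (pos 18) + 25 = pos 17 = 'r'
  'l' (pos 11) + 25 = pos 10 = 'k'
  'x' (pos 23) + 25 = pos 22 = 'w'
Result: vrkw

vrkw


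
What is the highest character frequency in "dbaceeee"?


Input: dbaceeee
Character counts:
  'a': 1
  'b': 1
  'c': 1
  'd': 1
  'e': 4
Maximum frequency: 4

4


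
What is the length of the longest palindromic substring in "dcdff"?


Input: "dcdff"
Checking substrings for palindromes:
  [0:3] "dcd" (len 3) => palindrome
  [3:5] "ff" (len 2) => palindrome
Longest palindromic substring: "dcd" with length 3

3


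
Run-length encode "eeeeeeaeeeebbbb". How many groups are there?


Input: eeeeeeaeeeebbbb
Scanning for consecutive runs:
  Group 1: 'e' x 6 (positions 0-5)
  Group 2: 'a' x 1 (positions 6-6)
  Group 3: 'e' x 4 (positions 7-10)
  Group 4: 'b' x 4 (positions 11-14)
Total groups: 4

4


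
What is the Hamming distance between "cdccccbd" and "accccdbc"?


Comparing "cdccccbd" and "accccdbc" position by position:
  Position 0: 'c' vs 'a' => differ
  Position 1: 'd' vs 'c' => differ
  Position 2: 'c' vs 'c' => same
  Position 3: 'c' vs 'c' => same
  Position 4: 'c' vs 'c' => same
  Position 5: 'c' vs 'd' => differ
  Position 6: 'b' vs 'b' => same
  Position 7: 'd' vs 'c' => differ
Total differences (Hamming distance): 4

4


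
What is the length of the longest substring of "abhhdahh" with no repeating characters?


Input: "abhhdahh"
Sliding window (track last position of each char):
  Position 0 ('a'): window [0,0] length 1 -- new best
  Position 1 ('b'): window [0,1] length 2 -- new best
  Position 2 ('h'): window [0,2] length 3 -- new best
  Position 3 ('h'): repeat (last at 2), move window start to 3
  Position 3 ('h'): window [3,3] length 1
  Position 4 ('d'): window [3,4] length 2
  Position 5 ('a'): window [3,5] length 3
  Position 6 ('h'): repeat (last at 3), move window start to 4
  Position 6 ('h'): window [4,6] length 3
  Position 7 ('h'): repeat (last at 6), move window start to 7
  Position 7 ('h'): window [7,7] length 1
Longest substring with no repeats: "abh" with length 3

3


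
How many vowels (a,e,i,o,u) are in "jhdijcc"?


Input: jhdijcc
Checking each character:
  'j' at position 0: consonant
  'h' at position 1: consonant
  'd' at position 2: consonant
  'i' at position 3: vowel (running total: 1)
  'j' at position 4: consonant
  'c' at position 5: consonant
  'c' at position 6: consonant
Total vowels: 1

1


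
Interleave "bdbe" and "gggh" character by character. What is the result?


Interleaving "bdbe" and "gggh":
  Position 0: 'b' from first, 'g' from second => "bg"
  Position 1: 'd' from first, 'g' from second => "dg"
  Position 2: 'b' from first, 'g' from second => "bg"
  Position 3: 'e' from first, 'h' from second => "eh"
Result: bgdgbgeh

bgdgbgeh


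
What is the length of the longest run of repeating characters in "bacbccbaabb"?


Input: "bacbccbaabb"
Scanning for longest run:
  Position 1 ('a'): new char, reset run to 1
  Position 2 ('c'): new char, reset run to 1
  Position 3 ('b'): new char, reset run to 1
  Position 4 ('c'): new char, reset run to 1
  Position 5 ('c'): continues run of 'c', length=2
  Position 6 ('b'): new char, reset run to 1
  Position 7 ('a'): new char, reset run to 1
  Position 8 ('a'): continues run of 'a', length=2
  Position 9 ('b'): new char, reset run to 1
  Position 10 ('b'): continues run of 'b', length=2
Longest run: 'c' with length 2

2


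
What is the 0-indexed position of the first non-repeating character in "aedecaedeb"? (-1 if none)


Input: aedecaedeb
Character frequencies:
  'a': 2
  'b': 1
  'c': 1
  'd': 2
  'e': 4
Scanning left to right for freq == 1:
  Position 0 ('a'): freq=2, skip
  Position 1 ('e'): freq=4, skip
  Position 2 ('d'): freq=2, skip
  Position 3 ('e'): freq=4, skip
  Position 4 ('c'): unique! => answer = 4

4


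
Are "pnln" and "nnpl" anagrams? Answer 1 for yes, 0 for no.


Strings: "pnln", "nnpl"
Sorted first:  lnnp
Sorted second: lnnp
Sorted forms match => anagrams

1


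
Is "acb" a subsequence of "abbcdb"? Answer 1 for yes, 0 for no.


Check if "acb" is a subsequence of "abbcdb"
Greedy scan:
  Position 0 ('a'): matches sub[0] = 'a'
  Position 1 ('b'): no match needed
  Position 2 ('b'): no match needed
  Position 3 ('c'): matches sub[1] = 'c'
  Position 4 ('d'): no match needed
  Position 5 ('b'): matches sub[2] = 'b'
All 3 characters matched => is a subsequence

1


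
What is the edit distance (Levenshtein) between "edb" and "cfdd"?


Computing edit distance: "edb" -> "cfdd"
DP table:
           c    f    d    d
      0    1    2    3    4
  e   1    1    2    3    4
  d   2    2    2    2    3
  b   3    3    3    3    3
Edit distance = dp[3][4] = 3

3


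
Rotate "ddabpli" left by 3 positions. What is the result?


Input: "ddabpli", rotate left by 3
First 3 characters: "dda"
Remaining characters: "bpli"
Concatenate remaining + first: "bpli" + "dda" = "bplidda"

bplidda


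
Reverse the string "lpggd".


Input: lpggd
Reading characters right to left:
  Position 4: 'd'
  Position 3: 'g'
  Position 2: 'g'
  Position 1: 'p'
  Position 0: 'l'
Reversed: dggpl

dggpl


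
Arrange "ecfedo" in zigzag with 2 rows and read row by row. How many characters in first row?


Zigzag "ecfedo" into 2 rows:
Placing characters:
  'e' => row 0
  'c' => row 1
  'f' => row 0
  'e' => row 1
  'd' => row 0
  'o' => row 1
Rows:
  Row 0: "efd"
  Row 1: "ceo"
First row length: 3

3


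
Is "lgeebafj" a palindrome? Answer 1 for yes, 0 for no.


Input: lgeebafj
Reversed: jfabeegl
  Compare pos 0 ('l') with pos 7 ('j'): MISMATCH
  Compare pos 1 ('g') with pos 6 ('f'): MISMATCH
  Compare pos 2 ('e') with pos 5 ('a'): MISMATCH
  Compare pos 3 ('e') with pos 4 ('b'): MISMATCH
Result: not a palindrome

0


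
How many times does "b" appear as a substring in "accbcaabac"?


Searching for "b" in "accbcaabac"
Scanning each position:
  Position 0: "a" => no
  Position 1: "c" => no
  Position 2: "c" => no
  Position 3: "b" => MATCH
  Position 4: "c" => no
  Position 5: "a" => no
  Position 6: "a" => no
  Position 7: "b" => MATCH
  Position 8: "a" => no
  Position 9: "c" => no
Total occurrences: 2

2


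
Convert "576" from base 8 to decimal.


Input: "576" in base 8
Positional expansion:
  Digit '5' (value 5) x 8^2 = 320
  Digit '7' (value 7) x 8^1 = 56
  Digit '6' (value 6) x 8^0 = 6
Sum = 382

382


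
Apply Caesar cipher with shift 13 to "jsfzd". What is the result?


Caesar cipher: shift "jsfzd" by 13
  'j' (pos 9) + 13 = pos 22 = 'w'
  's' (pos 18) + 13 = pos 5 = 'f'
  'f' (pos 5) + 13 = pos 18 = 's'
  'z' (pos 25) + 13 = pos 12 = 'm'
  'd' (pos 3) + 13 = pos 16 = 'q'
Result: wfsmq

wfsmq


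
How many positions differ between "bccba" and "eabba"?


Comparing "bccba" and "eabba" position by position:
  Position 0: 'b' vs 'e' => DIFFER
  Position 1: 'c' vs 'a' => DIFFER
  Position 2: 'c' vs 'b' => DIFFER
  Position 3: 'b' vs 'b' => same
  Position 4: 'a' vs 'a' => same
Positions that differ: 3

3


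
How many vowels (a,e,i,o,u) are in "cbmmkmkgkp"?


Input: cbmmkmkgkp
Checking each character:
  'c' at position 0: consonant
  'b' at position 1: consonant
  'm' at position 2: consonant
  'm' at position 3: consonant
  'k' at position 4: consonant
  'm' at position 5: consonant
  'k' at position 6: consonant
  'g' at position 7: consonant
  'k' at position 8: consonant
  'p' at position 9: consonant
Total vowels: 0

0


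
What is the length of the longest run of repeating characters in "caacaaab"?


Input: "caacaaab"
Scanning for longest run:
  Position 1 ('a'): new char, reset run to 1
  Position 2 ('a'): continues run of 'a', length=2
  Position 3 ('c'): new char, reset run to 1
  Position 4 ('a'): new char, reset run to 1
  Position 5 ('a'): continues run of 'a', length=2
  Position 6 ('a'): continues run of 'a', length=3
  Position 7 ('b'): new char, reset run to 1
Longest run: 'a' with length 3

3


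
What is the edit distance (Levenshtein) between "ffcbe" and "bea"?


Computing edit distance: "ffcbe" -> "bea"
DP table:
           b    e    a
      0    1    2    3
  f   1    1    2    3
  f   2    2    2    3
  c   3    3    3    3
  b   4    3    4    4
  e   5    4    3    4
Edit distance = dp[5][3] = 4

4


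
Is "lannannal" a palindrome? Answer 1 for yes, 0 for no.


Input: lannannal
Reversed: lannannal
  Compare pos 0 ('l') with pos 8 ('l'): match
  Compare pos 1 ('a') with pos 7 ('a'): match
  Compare pos 2 ('n') with pos 6 ('n'): match
  Compare pos 3 ('n') with pos 5 ('n'): match
Result: palindrome

1


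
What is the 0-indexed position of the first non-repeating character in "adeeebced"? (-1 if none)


Input: adeeebced
Character frequencies:
  'a': 1
  'b': 1
  'c': 1
  'd': 2
  'e': 4
Scanning left to right for freq == 1:
  Position 0 ('a'): unique! => answer = 0

0


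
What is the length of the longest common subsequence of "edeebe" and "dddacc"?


LCS of "edeebe" and "dddacc"
DP table:
           d    d    d    a    c    c
      0    0    0    0    0    0    0
  e   0    0    0    0    0    0    0
  d   0    1    1    1    1    1    1
  e   0    1    1    1    1    1    1
  e   0    1    1    1    1    1    1
  b   0    1    1    1    1    1    1
  e   0    1    1    1    1    1    1
LCS length = dp[6][6] = 1

1


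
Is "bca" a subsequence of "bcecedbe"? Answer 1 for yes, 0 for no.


Check if "bca" is a subsequence of "bcecedbe"
Greedy scan:
  Position 0 ('b'): matches sub[0] = 'b'
  Position 1 ('c'): matches sub[1] = 'c'
  Position 2 ('e'): no match needed
  Position 3 ('c'): no match needed
  Position 4 ('e'): no match needed
  Position 5 ('d'): no match needed
  Position 6 ('b'): no match needed
  Position 7 ('e'): no match needed
Only matched 2/3 characters => not a subsequence

0


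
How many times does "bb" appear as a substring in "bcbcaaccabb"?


Searching for "bb" in "bcbcaaccabb"
Scanning each position:
  Position 0: "bc" => no
  Position 1: "cb" => no
  Position 2: "bc" => no
  Position 3: "ca" => no
  Position 4: "aa" => no
  Position 5: "ac" => no
  Position 6: "cc" => no
  Position 7: "ca" => no
  Position 8: "ab" => no
  Position 9: "bb" => MATCH
Total occurrences: 1

1


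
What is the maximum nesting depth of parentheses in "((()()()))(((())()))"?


Input: "((()()()))(((())()))"
Tracking depth:
  Position 0 '(': depth becomes 1
  Position 1 '(': depth becomes 2
  Position 2 '(': depth becomes 3
  Position 3 ')': depth becomes 2
  Position 4 '(': depth becomes 3
  Position 5 ')': depth becomes 2
  Position 6 '(': depth becomes 3
  Position 7 ')': depth becomes 2
  Position 8 ')': depth becomes 1
  Position 9 ')': depth becomes 0
  Position 10 '(': depth becomes 1
  Position 11 '(': depth becomes 2
  Position 12 '(': depth becomes 3
  Position 13 '(': depth becomes 4
  Position 14 ')': depth becomes 3
  Position 15 ')': depth becomes 2
  Position 16 '(': depth becomes 3
  Position 17 ')': depth becomes 2
  Position 18 ')': depth becomes 1
  Position 19 ')': depth becomes 0
Maximum depth reached: 4

4


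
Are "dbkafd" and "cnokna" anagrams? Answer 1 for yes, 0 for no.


Strings: "dbkafd", "cnokna"
Sorted first:  abddfk
Sorted second: acknno
Differ at position 1: 'b' vs 'c' => not anagrams

0


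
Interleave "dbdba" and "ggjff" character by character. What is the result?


Interleaving "dbdba" and "ggjff":
  Position 0: 'd' from first, 'g' from second => "dg"
  Position 1: 'b' from first, 'g' from second => "bg"
  Position 2: 'd' from first, 'j' from second => "dj"
  Position 3: 'b' from first, 'f' from second => "bf"
  Position 4: 'a' from first, 'f' from second => "af"
Result: dgbgdjbfaf

dgbgdjbfaf


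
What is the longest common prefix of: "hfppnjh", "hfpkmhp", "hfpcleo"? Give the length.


Words: hfppnjh, hfpkmhp, hfpcleo
  Position 0: all 'h' => match
  Position 1: all 'f' => match
  Position 2: all 'p' => match
  Position 3: ('p', 'k', 'c') => mismatch, stop
LCP = "hfp" (length 3)

3


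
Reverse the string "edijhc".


Input: edijhc
Reading characters right to left:
  Position 5: 'c'
  Position 4: 'h'
  Position 3: 'j'
  Position 2: 'i'
  Position 1: 'd'
  Position 0: 'e'
Reversed: chjide

chjide


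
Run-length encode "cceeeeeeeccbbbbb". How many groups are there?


Input: cceeeeeeeccbbbbb
Scanning for consecutive runs:
  Group 1: 'c' x 2 (positions 0-1)
  Group 2: 'e' x 7 (positions 2-8)
  Group 3: 'c' x 2 (positions 9-10)
  Group 4: 'b' x 5 (positions 11-15)
Total groups: 4

4


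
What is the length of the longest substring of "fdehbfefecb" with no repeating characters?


Input: "fdehbfefecb"
Sliding window (track last position of each char):
  Position 0 ('f'): window [0,0] length 1 -- new best
  Position 1 ('d'): window [0,1] length 2 -- new best
  Position 2 ('e'): window [0,2] length 3 -- new best
  Position 3 ('h'): window [0,3] length 4 -- new best
  Position 4 ('b'): window [0,4] length 5 -- new best
  Position 5 ('f'): repeat (last at 0), move window start to 1
  Position 5 ('f'): window [1,5] length 5
  Position 6 ('e'): repeat (last at 2), move window start to 3
  Position 6 ('e'): window [3,6] length 4
  Position 7 ('f'): repeat (last at 5), move window start to 6
  Position 7 ('f'): window [6,7] length 2
  Position 8 ('e'): repeat (last at 6), move window start to 7
  Position 8 ('e'): window [7,8] length 2
  Position 9 ('c'): window [7,9] length 3
  Position 10 ('b'): window [7,10] length 4
Longest substring with no repeats: "fdehb" with length 5

5


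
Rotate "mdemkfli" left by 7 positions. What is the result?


Input: "mdemkfli", rotate left by 7
First 7 characters: "mdemkfl"
Remaining characters: "i"
Concatenate remaining + first: "i" + "mdemkfl" = "imdemkfl"

imdemkfl


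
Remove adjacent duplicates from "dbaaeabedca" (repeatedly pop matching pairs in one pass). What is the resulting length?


Input: dbaaeabedca
Stack-based adjacent duplicate removal:
  Read 'd': push. Stack: d
  Read 'b': push. Stack: db
  Read 'a': push. Stack: dba
  Read 'a': matches stack top 'a' => pop. Stack: db
  Read 'e': push. Stack: dbe
  Read 'a': push. Stack: dbea
  Read 'b': push. Stack: dbeab
  Read 'e': push. Stack: dbeabe
  Read 'd': push. Stack: dbeabed
  Read 'c': push. Stack: dbeabedc
  Read 'a': push. Stack: dbeabedca
Final stack: "dbeabedca" (length 9)

9


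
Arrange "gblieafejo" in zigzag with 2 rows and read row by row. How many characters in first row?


Zigzag "gblieafejo" into 2 rows:
Placing characters:
  'g' => row 0
  'b' => row 1
  'l' => row 0
  'i' => row 1
  'e' => row 0
  'a' => row 1
  'f' => row 0
  'e' => row 1
  'j' => row 0
  'o' => row 1
Rows:
  Row 0: "glefj"
  Row 1: "biaeo"
First row length: 5

5


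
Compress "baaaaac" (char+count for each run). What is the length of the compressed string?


Input: baaaaac
Runs:
  'b' x 1 => "b1"
  'a' x 5 => "a5"
  'c' x 1 => "c1"
Compressed: "b1a5c1"
Compressed length: 6

6


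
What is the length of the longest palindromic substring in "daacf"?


Input: "daacf"
Checking substrings for palindromes:
  [1:3] "aa" (len 2) => palindrome
Longest palindromic substring: "aa" with length 2

2


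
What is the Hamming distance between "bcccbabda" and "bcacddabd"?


Comparing "bcccbabda" and "bcacddabd" position by position:
  Position 0: 'b' vs 'b' => same
  Position 1: 'c' vs 'c' => same
  Position 2: 'c' vs 'a' => differ
  Position 3: 'c' vs 'c' => same
  Position 4: 'b' vs 'd' => differ
  Position 5: 'a' vs 'd' => differ
  Position 6: 'b' vs 'a' => differ
  Position 7: 'd' vs 'b' => differ
  Position 8: 'a' vs 'd' => differ
Total differences (Hamming distance): 6

6


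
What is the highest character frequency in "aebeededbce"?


Input: aebeededbce
Character counts:
  'a': 1
  'b': 2
  'c': 1
  'd': 2
  'e': 5
Maximum frequency: 5

5


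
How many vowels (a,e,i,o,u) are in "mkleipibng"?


Input: mkleipibng
Checking each character:
  'm' at position 0: consonant
  'k' at position 1: consonant
  'l' at position 2: consonant
  'e' at position 3: vowel (running total: 1)
  'i' at position 4: vowel (running total: 2)
  'p' at position 5: consonant
  'i' at position 6: vowel (running total: 3)
  'b' at position 7: consonant
  'n' at position 8: consonant
  'g' at position 9: consonant
Total vowels: 3

3


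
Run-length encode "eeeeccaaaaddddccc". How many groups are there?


Input: eeeeccaaaaddddccc
Scanning for consecutive runs:
  Group 1: 'e' x 4 (positions 0-3)
  Group 2: 'c' x 2 (positions 4-5)
  Group 3: 'a' x 4 (positions 6-9)
  Group 4: 'd' x 4 (positions 10-13)
  Group 5: 'c' x 3 (positions 14-16)
Total groups: 5

5


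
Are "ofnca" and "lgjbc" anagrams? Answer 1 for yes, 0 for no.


Strings: "ofnca", "lgjbc"
Sorted first:  acfno
Sorted second: bcgjl
Differ at position 0: 'a' vs 'b' => not anagrams

0


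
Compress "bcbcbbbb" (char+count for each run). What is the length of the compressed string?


Input: bcbcbbbb
Runs:
  'b' x 1 => "b1"
  'c' x 1 => "c1"
  'b' x 1 => "b1"
  'c' x 1 => "c1"
  'b' x 4 => "b4"
Compressed: "b1c1b1c1b4"
Compressed length: 10

10


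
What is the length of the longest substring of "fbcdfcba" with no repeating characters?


Input: "fbcdfcba"
Sliding window (track last position of each char):
  Position 0 ('f'): window [0,0] length 1 -- new best
  Position 1 ('b'): window [0,1] length 2 -- new best
  Position 2 ('c'): window [0,2] length 3 -- new best
  Position 3 ('d'): window [0,3] length 4 -- new best
  Position 4 ('f'): repeat (last at 0), move window start to 1
  Position 4 ('f'): window [1,4] length 4
  Position 5 ('c'): repeat (last at 2), move window start to 3
  Position 5 ('c'): window [3,5] length 3
  Position 6 ('b'): window [3,6] length 4
  Position 7 ('a'): window [3,7] length 5 -- new best
Longest substring with no repeats: "dfcba" with length 5

5


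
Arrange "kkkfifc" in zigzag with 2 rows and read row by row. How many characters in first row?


Zigzag "kkkfifc" into 2 rows:
Placing characters:
  'k' => row 0
  'k' => row 1
  'k' => row 0
  'f' => row 1
  'i' => row 0
  'f' => row 1
  'c' => row 0
Rows:
  Row 0: "kkic"
  Row 1: "kff"
First row length: 4

4


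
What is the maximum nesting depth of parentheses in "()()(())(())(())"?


Input: "()()(())(())(())"
Tracking depth:
  Position 0 '(': depth becomes 1
  Position 1 ')': depth becomes 0
  Position 2 '(': depth becomes 1
  Position 3 ')': depth becomes 0
  Position 4 '(': depth becomes 1
  Position 5 '(': depth becomes 2
  Position 6 ')': depth becomes 1
  Position 7 ')': depth becomes 0
  Position 8 '(': depth becomes 1
  Position 9 '(': depth becomes 2
  Position 10 ')': depth becomes 1
  Position 11 ')': depth becomes 0
  Position 12 '(': depth becomes 1
  Position 13 '(': depth becomes 2
  Position 14 ')': depth becomes 1
  Position 15 ')': depth becomes 0
Maximum depth reached: 2

2


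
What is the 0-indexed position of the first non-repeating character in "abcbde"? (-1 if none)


Input: abcbde
Character frequencies:
  'a': 1
  'b': 2
  'c': 1
  'd': 1
  'e': 1
Scanning left to right for freq == 1:
  Position 0 ('a'): unique! => answer = 0

0


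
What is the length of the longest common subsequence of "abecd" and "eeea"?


LCS of "abecd" and "eeea"
DP table:
           e    e    e    a
      0    0    0    0    0
  a   0    0    0    0    1
  b   0    0    0    0    1
  e   0    1    1    1    1
  c   0    1    1    1    1
  d   0    1    1    1    1
LCS length = dp[5][4] = 1

1


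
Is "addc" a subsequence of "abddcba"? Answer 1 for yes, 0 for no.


Check if "addc" is a subsequence of "abddcba"
Greedy scan:
  Position 0 ('a'): matches sub[0] = 'a'
  Position 1 ('b'): no match needed
  Position 2 ('d'): matches sub[1] = 'd'
  Position 3 ('d'): matches sub[2] = 'd'
  Position 4 ('c'): matches sub[3] = 'c'
  Position 5 ('b'): no match needed
  Position 6 ('a'): no match needed
All 4 characters matched => is a subsequence

1


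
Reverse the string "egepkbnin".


Input: egepkbnin
Reading characters right to left:
  Position 8: 'n'
  Position 7: 'i'
  Position 6: 'n'
  Position 5: 'b'
  Position 4: 'k'
  Position 3: 'p'
  Position 2: 'e'
  Position 1: 'g'
  Position 0: 'e'
Reversed: ninbkpege

ninbkpege


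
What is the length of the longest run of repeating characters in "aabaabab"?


Input: "aabaabab"
Scanning for longest run:
  Position 1 ('a'): continues run of 'a', length=2
  Position 2 ('b'): new char, reset run to 1
  Position 3 ('a'): new char, reset run to 1
  Position 4 ('a'): continues run of 'a', length=2
  Position 5 ('b'): new char, reset run to 1
  Position 6 ('a'): new char, reset run to 1
  Position 7 ('b'): new char, reset run to 1
Longest run: 'a' with length 2

2


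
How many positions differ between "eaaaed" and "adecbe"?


Comparing "eaaaed" and "adecbe" position by position:
  Position 0: 'e' vs 'a' => DIFFER
  Position 1: 'a' vs 'd' => DIFFER
  Position 2: 'a' vs 'e' => DIFFER
  Position 3: 'a' vs 'c' => DIFFER
  Position 4: 'e' vs 'b' => DIFFER
  Position 5: 'd' vs 'e' => DIFFER
Positions that differ: 6

6


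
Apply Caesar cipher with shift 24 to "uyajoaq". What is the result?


Caesar cipher: shift "uyajoaq" by 24
  'u' (pos 20) + 24 = pos 18 = 's'
  'y' (pos 24) + 24 = pos 22 = 'w'
  'a' (pos 0) + 24 = pos 24 = 'y'
  'j' (pos 9) + 24 = pos 7 = 'h'
  'o' (pos 14) + 24 = pos 12 = 'm'
  'a' (pos 0) + 24 = pos 24 = 'y'
  'q' (pos 16) + 24 = pos 14 = 'o'
Result: swyhmyo

swyhmyo


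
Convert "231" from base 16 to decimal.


Input: "231" in base 16
Positional expansion:
  Digit '2' (value 2) x 16^2 = 512
  Digit '3' (value 3) x 16^1 = 48
  Digit '1' (value 1) x 16^0 = 1
Sum = 561

561


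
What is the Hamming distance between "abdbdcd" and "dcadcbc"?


Comparing "abdbdcd" and "dcadcbc" position by position:
  Position 0: 'a' vs 'd' => differ
  Position 1: 'b' vs 'c' => differ
  Position 2: 'd' vs 'a' => differ
  Position 3: 'b' vs 'd' => differ
  Position 4: 'd' vs 'c' => differ
  Position 5: 'c' vs 'b' => differ
  Position 6: 'd' vs 'c' => differ
Total differences (Hamming distance): 7

7


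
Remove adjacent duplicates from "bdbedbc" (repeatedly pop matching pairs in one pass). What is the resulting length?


Input: bdbedbc
Stack-based adjacent duplicate removal:
  Read 'b': push. Stack: b
  Read 'd': push. Stack: bd
  Read 'b': push. Stack: bdb
  Read 'e': push. Stack: bdbe
  Read 'd': push. Stack: bdbed
  Read 'b': push. Stack: bdbedb
  Read 'c': push. Stack: bdbedbc
Final stack: "bdbedbc" (length 7)

7


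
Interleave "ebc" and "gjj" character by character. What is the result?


Interleaving "ebc" and "gjj":
  Position 0: 'e' from first, 'g' from second => "eg"
  Position 1: 'b' from first, 'j' from second => "bj"
  Position 2: 'c' from first, 'j' from second => "cj"
Result: egbjcj

egbjcj


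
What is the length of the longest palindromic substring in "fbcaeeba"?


Input: "fbcaeeba"
Checking substrings for palindromes:
  [4:6] "ee" (len 2) => palindrome
Longest palindromic substring: "ee" with length 2

2


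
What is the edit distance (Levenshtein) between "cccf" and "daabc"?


Computing edit distance: "cccf" -> "daabc"
DP table:
           d    a    a    b    c
      0    1    2    3    4    5
  c   1    1    2    3    4    4
  c   2    2    2    3    4    4
  c   3    3    3    3    4    4
  f   4    4    4    4    4    5
Edit distance = dp[4][5] = 5

5


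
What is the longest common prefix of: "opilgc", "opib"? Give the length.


Words: opilgc, opib
  Position 0: all 'o' => match
  Position 1: all 'p' => match
  Position 2: all 'i' => match
  Position 3: ('l', 'b') => mismatch, stop
LCP = "opi" (length 3)

3


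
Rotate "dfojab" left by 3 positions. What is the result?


Input: "dfojab", rotate left by 3
First 3 characters: "dfo"
Remaining characters: "jab"
Concatenate remaining + first: "jab" + "dfo" = "jabdfo"

jabdfo


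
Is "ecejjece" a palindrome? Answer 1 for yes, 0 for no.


Input: ecejjece
Reversed: ecejjece
  Compare pos 0 ('e') with pos 7 ('e'): match
  Compare pos 1 ('c') with pos 6 ('c'): match
  Compare pos 2 ('e') with pos 5 ('e'): match
  Compare pos 3 ('j') with pos 4 ('j'): match
Result: palindrome

1


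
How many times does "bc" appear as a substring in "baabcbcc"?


Searching for "bc" in "baabcbcc"
Scanning each position:
  Position 0: "ba" => no
  Position 1: "aa" => no
  Position 2: "ab" => no
  Position 3: "bc" => MATCH
  Position 4: "cb" => no
  Position 5: "bc" => MATCH
  Position 6: "cc" => no
Total occurrences: 2

2


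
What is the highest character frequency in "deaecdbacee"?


Input: deaecdbacee
Character counts:
  'a': 2
  'b': 1
  'c': 2
  'd': 2
  'e': 4
Maximum frequency: 4

4


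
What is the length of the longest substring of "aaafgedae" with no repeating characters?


Input: "aaafgedae"
Sliding window (track last position of each char):
  Position 0 ('a'): window [0,0] length 1 -- new best
  Position 1 ('a'): repeat (last at 0), move window start to 1
  Position 1 ('a'): window [1,1] length 1
  Position 2 ('a'): repeat (last at 1), move window start to 2
  Position 2 ('a'): window [2,2] length 1
  Position 3 ('f'): window [2,3] length 2 -- new best
  Position 4 ('g'): window [2,4] length 3 -- new best
  Position 5 ('e'): window [2,5] length 4 -- new best
  Position 6 ('d'): window [2,6] length 5 -- new best
  Position 7 ('a'): repeat (last at 2), move window start to 3
  Position 7 ('a'): window [3,7] length 5
  Position 8 ('e'): repeat (last at 5), move window start to 6
  Position 8 ('e'): window [6,8] length 3
Longest substring with no repeats: "afged" with length 5

5


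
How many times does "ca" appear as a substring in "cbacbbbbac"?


Searching for "ca" in "cbacbbbbac"
Scanning each position:
  Position 0: "cb" => no
  Position 1: "ba" => no
  Position 2: "ac" => no
  Position 3: "cb" => no
  Position 4: "bb" => no
  Position 5: "bb" => no
  Position 6: "bb" => no
  Position 7: "ba" => no
  Position 8: "ac" => no
Total occurrences: 0

0


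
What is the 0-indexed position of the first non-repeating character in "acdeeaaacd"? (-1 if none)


Input: acdeeaaacd
Character frequencies:
  'a': 4
  'c': 2
  'd': 2
  'e': 2
Scanning left to right for freq == 1:
  Position 0 ('a'): freq=4, skip
  Position 1 ('c'): freq=2, skip
  Position 2 ('d'): freq=2, skip
  Position 3 ('e'): freq=2, skip
  Position 4 ('e'): freq=2, skip
  Position 5 ('a'): freq=4, skip
  Position 6 ('a'): freq=4, skip
  Position 7 ('a'): freq=4, skip
  Position 8 ('c'): freq=2, skip
  Position 9 ('d'): freq=2, skip
  No unique character found => answer = -1

-1


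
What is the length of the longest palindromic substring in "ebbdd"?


Input: "ebbdd"
Checking substrings for palindromes:
  [1:3] "bb" (len 2) => palindrome
  [3:5] "dd" (len 2) => palindrome
Longest palindromic substring: "bb" with length 2

2


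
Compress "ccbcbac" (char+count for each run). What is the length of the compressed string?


Input: ccbcbac
Runs:
  'c' x 2 => "c2"
  'b' x 1 => "b1"
  'c' x 1 => "c1"
  'b' x 1 => "b1"
  'a' x 1 => "a1"
  'c' x 1 => "c1"
Compressed: "c2b1c1b1a1c1"
Compressed length: 12

12


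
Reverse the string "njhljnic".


Input: njhljnic
Reading characters right to left:
  Position 7: 'c'
  Position 6: 'i'
  Position 5: 'n'
  Position 4: 'j'
  Position 3: 'l'
  Position 2: 'h'
  Position 1: 'j'
  Position 0: 'n'
Reversed: cinjlhjn

cinjlhjn


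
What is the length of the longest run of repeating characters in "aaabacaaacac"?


Input: "aaabacaaacac"
Scanning for longest run:
  Position 1 ('a'): continues run of 'a', length=2
  Position 2 ('a'): continues run of 'a', length=3
  Position 3 ('b'): new char, reset run to 1
  Position 4 ('a'): new char, reset run to 1
  Position 5 ('c'): new char, reset run to 1
  Position 6 ('a'): new char, reset run to 1
  Position 7 ('a'): continues run of 'a', length=2
  Position 8 ('a'): continues run of 'a', length=3
  Position 9 ('c'): new char, reset run to 1
  Position 10 ('a'): new char, reset run to 1
  Position 11 ('c'): new char, reset run to 1
Longest run: 'a' with length 3

3


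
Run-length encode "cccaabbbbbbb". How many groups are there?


Input: cccaabbbbbbb
Scanning for consecutive runs:
  Group 1: 'c' x 3 (positions 0-2)
  Group 2: 'a' x 2 (positions 3-4)
  Group 3: 'b' x 7 (positions 5-11)
Total groups: 3

3


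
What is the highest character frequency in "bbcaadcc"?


Input: bbcaadcc
Character counts:
  'a': 2
  'b': 2
  'c': 3
  'd': 1
Maximum frequency: 3

3


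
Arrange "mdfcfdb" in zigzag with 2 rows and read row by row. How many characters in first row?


Zigzag "mdfcfdb" into 2 rows:
Placing characters:
  'm' => row 0
  'd' => row 1
  'f' => row 0
  'c' => row 1
  'f' => row 0
  'd' => row 1
  'b' => row 0
Rows:
  Row 0: "mffb"
  Row 1: "dcd"
First row length: 4

4


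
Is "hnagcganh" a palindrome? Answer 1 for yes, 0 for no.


Input: hnagcganh
Reversed: hnagcganh
  Compare pos 0 ('h') with pos 8 ('h'): match
  Compare pos 1 ('n') with pos 7 ('n'): match
  Compare pos 2 ('a') with pos 6 ('a'): match
  Compare pos 3 ('g') with pos 5 ('g'): match
Result: palindrome

1


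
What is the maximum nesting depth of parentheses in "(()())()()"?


Input: "(()())()()"
Tracking depth:
  Position 0 '(': depth becomes 1
  Position 1 '(': depth becomes 2
  Position 2 ')': depth becomes 1
  Position 3 '(': depth becomes 2
  Position 4 ')': depth becomes 1
  Position 5 ')': depth becomes 0
  Position 6 '(': depth becomes 1
  Position 7 ')': depth becomes 0
  Position 8 '(': depth becomes 1
  Position 9 ')': depth becomes 0
Maximum depth reached: 2

2


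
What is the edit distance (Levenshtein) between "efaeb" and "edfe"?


Computing edit distance: "efaeb" -> "edfe"
DP table:
           e    d    f    e
      0    1    2    3    4
  e   1    0    1    2    3
  f   2    1    1    1    2
  a   3    2    2    2    2
  e   4    3    3    3    2
  b   5    4    4    4    3
Edit distance = dp[5][4] = 3

3


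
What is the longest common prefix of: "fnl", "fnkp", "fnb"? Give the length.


Words: fnl, fnkp, fnb
  Position 0: all 'f' => match
  Position 1: all 'n' => match
  Position 2: ('l', 'k', 'b') => mismatch, stop
LCP = "fn" (length 2)

2


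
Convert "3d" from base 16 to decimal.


Input: "3d" in base 16
Positional expansion:
  Digit '3' (value 3) x 16^1 = 48
  Digit 'd' (value 13) x 16^0 = 13
Sum = 61

61


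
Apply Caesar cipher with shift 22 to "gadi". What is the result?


Caesar cipher: shift "gadi" by 22
  'g' (pos 6) + 22 = pos 2 = 'c'
  'a' (pos 0) + 22 = pos 22 = 'w'
  'd' (pos 3) + 22 = pos 25 = 'z'
  'i' (pos 8) + 22 = pos 4 = 'e'
Result: cwze

cwze


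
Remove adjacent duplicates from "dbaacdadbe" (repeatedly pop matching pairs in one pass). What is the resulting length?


Input: dbaacdadbe
Stack-based adjacent duplicate removal:
  Read 'd': push. Stack: d
  Read 'b': push. Stack: db
  Read 'a': push. Stack: dba
  Read 'a': matches stack top 'a' => pop. Stack: db
  Read 'c': push. Stack: dbc
  Read 'd': push. Stack: dbcd
  Read 'a': push. Stack: dbcda
  Read 'd': push. Stack: dbcdad
  Read 'b': push. Stack: dbcdadb
  Read 'e': push. Stack: dbcdadbe
Final stack: "dbcdadbe" (length 8)

8


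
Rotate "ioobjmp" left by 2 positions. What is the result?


Input: "ioobjmp", rotate left by 2
First 2 characters: "io"
Remaining characters: "objmp"
Concatenate remaining + first: "objmp" + "io" = "objmpio"

objmpio


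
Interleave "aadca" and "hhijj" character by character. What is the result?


Interleaving "aadca" and "hhijj":
  Position 0: 'a' from first, 'h' from second => "ah"
  Position 1: 'a' from first, 'h' from second => "ah"
  Position 2: 'd' from first, 'i' from second => "di"
  Position 3: 'c' from first, 'j' from second => "cj"
  Position 4: 'a' from first, 'j' from second => "aj"
Result: ahahdicjaj

ahahdicjaj


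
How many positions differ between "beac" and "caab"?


Comparing "beac" and "caab" position by position:
  Position 0: 'b' vs 'c' => DIFFER
  Position 1: 'e' vs 'a' => DIFFER
  Position 2: 'a' vs 'a' => same
  Position 3: 'c' vs 'b' => DIFFER
Positions that differ: 3

3


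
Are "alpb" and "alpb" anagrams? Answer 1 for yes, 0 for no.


Strings: "alpb", "alpb"
Sorted first:  ablp
Sorted second: ablp
Sorted forms match => anagrams

1


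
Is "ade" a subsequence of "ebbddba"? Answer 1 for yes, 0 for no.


Check if "ade" is a subsequence of "ebbddba"
Greedy scan:
  Position 0 ('e'): no match needed
  Position 1 ('b'): no match needed
  Position 2 ('b'): no match needed
  Position 3 ('d'): no match needed
  Position 4 ('d'): no match needed
  Position 5 ('b'): no match needed
  Position 6 ('a'): matches sub[0] = 'a'
Only matched 1/3 characters => not a subsequence

0


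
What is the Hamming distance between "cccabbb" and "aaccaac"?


Comparing "cccabbb" and "aaccaac" position by position:
  Position 0: 'c' vs 'a' => differ
  Position 1: 'c' vs 'a' => differ
  Position 2: 'c' vs 'c' => same
  Position 3: 'a' vs 'c' => differ
  Position 4: 'b' vs 'a' => differ
  Position 5: 'b' vs 'a' => differ
  Position 6: 'b' vs 'c' => differ
Total differences (Hamming distance): 6

6


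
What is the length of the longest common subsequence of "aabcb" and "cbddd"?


LCS of "aabcb" and "cbddd"
DP table:
           c    b    d    d    d
      0    0    0    0    0    0
  a   0    0    0    0    0    0
  a   0    0    0    0    0    0
  b   0    0    1    1    1    1
  c   0    1    1    1    1    1
  b   0    1    2    2    2    2
LCS length = dp[5][5] = 2

2


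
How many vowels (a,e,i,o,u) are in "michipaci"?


Input: michipaci
Checking each character:
  'm' at position 0: consonant
  'i' at position 1: vowel (running total: 1)
  'c' at position 2: consonant
  'h' at position 3: consonant
  'i' at position 4: vowel (running total: 2)
  'p' at position 5: consonant
  'a' at position 6: vowel (running total: 3)
  'c' at position 7: consonant
  'i' at position 8: vowel (running total: 4)
Total vowels: 4

4


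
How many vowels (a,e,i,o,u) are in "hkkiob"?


Input: hkkiob
Checking each character:
  'h' at position 0: consonant
  'k' at position 1: consonant
  'k' at position 2: consonant
  'i' at position 3: vowel (running total: 1)
  'o' at position 4: vowel (running total: 2)
  'b' at position 5: consonant
Total vowels: 2

2


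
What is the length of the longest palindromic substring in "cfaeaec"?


Input: "cfaeaec"
Checking substrings for palindromes:
  [2:5] "aea" (len 3) => palindrome
  [3:6] "eae" (len 3) => palindrome
Longest palindromic substring: "aea" with length 3

3


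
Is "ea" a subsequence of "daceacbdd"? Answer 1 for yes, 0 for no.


Check if "ea" is a subsequence of "daceacbdd"
Greedy scan:
  Position 0 ('d'): no match needed
  Position 1 ('a'): no match needed
  Position 2 ('c'): no match needed
  Position 3 ('e'): matches sub[0] = 'e'
  Position 4 ('a'): matches sub[1] = 'a'
  Position 5 ('c'): no match needed
  Position 6 ('b'): no match needed
  Position 7 ('d'): no match needed
  Position 8 ('d'): no match needed
All 2 characters matched => is a subsequence

1


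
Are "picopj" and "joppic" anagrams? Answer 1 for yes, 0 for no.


Strings: "picopj", "joppic"
Sorted first:  cijopp
Sorted second: cijopp
Sorted forms match => anagrams

1


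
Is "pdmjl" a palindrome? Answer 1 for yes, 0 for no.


Input: pdmjl
Reversed: ljmdp
  Compare pos 0 ('p') with pos 4 ('l'): MISMATCH
  Compare pos 1 ('d') with pos 3 ('j'): MISMATCH
Result: not a palindrome

0


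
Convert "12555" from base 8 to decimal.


Input: "12555" in base 8
Positional expansion:
  Digit '1' (value 1) x 8^4 = 4096
  Digit '2' (value 2) x 8^3 = 1024
  Digit '5' (value 5) x 8^2 = 320
  Digit '5' (value 5) x 8^1 = 40
  Digit '5' (value 5) x 8^0 = 5
Sum = 5485

5485


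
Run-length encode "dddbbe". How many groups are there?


Input: dddbbe
Scanning for consecutive runs:
  Group 1: 'd' x 3 (positions 0-2)
  Group 2: 'b' x 2 (positions 3-4)
  Group 3: 'e' x 1 (positions 5-5)
Total groups: 3

3


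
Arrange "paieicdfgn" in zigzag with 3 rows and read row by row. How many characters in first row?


Zigzag "paieicdfgn" into 3 rows:
Placing characters:
  'p' => row 0
  'a' => row 1
  'i' => row 2
  'e' => row 1
  'i' => row 0
  'c' => row 1
  'd' => row 2
  'f' => row 1
  'g' => row 0
  'n' => row 1
Rows:
  Row 0: "pig"
  Row 1: "aecfn"
  Row 2: "id"
First row length: 3

3


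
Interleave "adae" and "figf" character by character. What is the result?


Interleaving "adae" and "figf":
  Position 0: 'a' from first, 'f' from second => "af"
  Position 1: 'd' from first, 'i' from second => "di"
  Position 2: 'a' from first, 'g' from second => "ag"
  Position 3: 'e' from first, 'f' from second => "ef"
Result: afdiagef

afdiagef


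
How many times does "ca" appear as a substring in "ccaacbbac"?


Searching for "ca" in "ccaacbbac"
Scanning each position:
  Position 0: "cc" => no
  Position 1: "ca" => MATCH
  Position 2: "aa" => no
  Position 3: "ac" => no
  Position 4: "cb" => no
  Position 5: "bb" => no
  Position 6: "ba" => no
  Position 7: "ac" => no
Total occurrences: 1

1


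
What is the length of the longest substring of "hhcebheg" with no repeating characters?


Input: "hhcebheg"
Sliding window (track last position of each char):
  Position 0 ('h'): window [0,0] length 1 -- new best
  Position 1 ('h'): repeat (last at 0), move window start to 1
  Position 1 ('h'): window [1,1] length 1
  Position 2 ('c'): window [1,2] length 2 -- new best
  Position 3 ('e'): window [1,3] length 3 -- new best
  Position 4 ('b'): window [1,4] length 4 -- new best
  Position 5 ('h'): repeat (last at 1), move window start to 2
  Position 5 ('h'): window [2,5] length 4
  Position 6 ('e'): repeat (last at 3), move window start to 4
  Position 6 ('e'): window [4,6] length 3
  Position 7 ('g'): window [4,7] length 4
Longest substring with no repeats: "hceb" with length 4

4
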